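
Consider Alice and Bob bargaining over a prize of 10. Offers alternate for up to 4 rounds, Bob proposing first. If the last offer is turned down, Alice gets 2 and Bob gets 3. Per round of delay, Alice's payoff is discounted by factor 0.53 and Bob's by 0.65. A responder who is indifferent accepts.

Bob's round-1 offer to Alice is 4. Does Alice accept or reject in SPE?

Round 4 (Alice proposes): Bob gets 3 if talks fail, so Alice offers 3 and keeps 7.
Round 3 (Bob proposes): Alice can get 7 next round, worth 0.53 × 7 = 3.71 now, so Bob offers 3.71, keeping 6.29.
Round 2 (Alice proposes): Bob can get 6.29 next round, worth 0.65 × 6.29 = 4.0885 now, so Alice offers 4.0885, keeping 5.9115.
So by rejecting in round 1, Alice gets 5.9115 next round, worth 0.53 × 5.9115 = 3.133095 now.
Offer 4 ≥ 3.133095, so Alice accepts.

Accept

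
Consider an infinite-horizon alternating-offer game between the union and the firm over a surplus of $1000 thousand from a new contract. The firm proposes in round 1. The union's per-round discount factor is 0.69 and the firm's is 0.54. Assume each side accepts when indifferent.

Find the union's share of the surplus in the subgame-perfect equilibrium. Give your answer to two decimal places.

When the firm proposes, the union accepts any offer worth at least 0.69 times what the union would get by proposing next round; and vice versa.
This gives x = 1000 − 0.69y and y = 1000 − 0.54x, where x and y are each side's share when it proposes.
Hence (1 − 0.69·0.54)x = 1000(1 − 0.69), i.e. 0.6274·x = 310.
x ≈ 494.1026; the union's share is 1000 − x ≈ 505.8974.

505.90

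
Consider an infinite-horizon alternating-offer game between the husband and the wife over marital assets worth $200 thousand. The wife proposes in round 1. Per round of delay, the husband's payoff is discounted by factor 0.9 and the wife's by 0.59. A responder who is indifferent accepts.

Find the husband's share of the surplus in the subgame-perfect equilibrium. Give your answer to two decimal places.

157.36

When the wife proposes, the husband accepts any offer worth at least 0.9 times what the husband would get by proposing next round; and vice versa.
This gives x = 200 − 0.9y and y = 200 − 0.59x, where x and y are each side's share when it proposes.
Hence (1 − 0.9·0.59)x = 200(1 − 0.9), i.e. 0.469·x = 20.
x ≈ 42.6439; the husband's share is 200 − x ≈ 157.3561.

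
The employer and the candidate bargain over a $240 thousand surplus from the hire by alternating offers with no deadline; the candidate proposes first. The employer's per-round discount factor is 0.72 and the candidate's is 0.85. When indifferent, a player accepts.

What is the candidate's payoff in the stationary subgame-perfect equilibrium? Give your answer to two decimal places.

173.20

Let x be the candidate's share when the candidate proposes and y be the employer's share when the employer proposes.
The employer accepts iff offered ≥ 0.72·y, so x = 240 − 0.72y. Symmetrically y = 240 − 0.85x.
Substituting: x = 240 − 0.72(240 − 0.85x), giving x(1 − 0.85·0.72) = 240(1 − 0.72).
So x = 240 × 0.28 / 0.388 ≈ 173.1959, and the employer receives 240 − x ≈ 66.8041.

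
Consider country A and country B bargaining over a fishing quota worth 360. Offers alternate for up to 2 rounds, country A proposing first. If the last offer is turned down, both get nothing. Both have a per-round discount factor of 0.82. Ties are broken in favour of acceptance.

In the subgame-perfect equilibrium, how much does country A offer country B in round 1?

295.2

Round 2 (country B proposes): rejection yields 0 for country A; country B offers 0 and keeps 360.
Round 1 (country A proposes): country B can get 360 next round, worth 0.82 × 360 = 295.2 now. Country A offers 295.2 and keeps 360 − 295.2 = 64.8.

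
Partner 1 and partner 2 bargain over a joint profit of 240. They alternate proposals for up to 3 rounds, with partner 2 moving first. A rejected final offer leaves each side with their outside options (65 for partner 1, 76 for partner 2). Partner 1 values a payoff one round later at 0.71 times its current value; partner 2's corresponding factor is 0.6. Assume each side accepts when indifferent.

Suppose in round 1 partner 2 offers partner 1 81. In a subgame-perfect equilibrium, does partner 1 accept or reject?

Reject

Round 3 (partner 2 proposes): partner 1 gets 65 if talks fail, so partner 2 offers 65 and keeps 175.
Round 2 (partner 1 proposes): partner 2 can get 175 next round, worth 0.6 × 175 = 105 now. Partner 1 offers 105 and keeps 240 − 105 = 135.
So by rejecting in round 1, partner 1 gets 135 next round, worth 0.71 × 135 = 95.85 now.
Offer 81 < 95.85, so partner 1 rejects.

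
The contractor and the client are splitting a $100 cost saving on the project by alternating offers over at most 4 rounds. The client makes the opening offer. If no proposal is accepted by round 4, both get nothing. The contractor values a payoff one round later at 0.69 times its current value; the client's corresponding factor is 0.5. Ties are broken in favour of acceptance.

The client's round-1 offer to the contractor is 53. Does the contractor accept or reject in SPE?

Round 4 (the contractor proposes): the client will accept anything ≥ 0, so the contractor offers 0 and keeps 100.
Round 3 (the client proposes): the contractor can get 100 next round, worth 0.69 × 100 = 69 now, so the client offers 69, keeping 31.
Round 2 (the contractor proposes): the client can get 31 next round, worth 0.5 × 31 = 15.5 now. The contractor offers 15.5 and keeps 100 − 15.5 = 84.5.
So by rejecting in round 1, the contractor gets 84.5 next round, worth 0.69 × 84.5 = 58.305 now.
Offer 53 < 58.305, so the contractor rejects.

Reject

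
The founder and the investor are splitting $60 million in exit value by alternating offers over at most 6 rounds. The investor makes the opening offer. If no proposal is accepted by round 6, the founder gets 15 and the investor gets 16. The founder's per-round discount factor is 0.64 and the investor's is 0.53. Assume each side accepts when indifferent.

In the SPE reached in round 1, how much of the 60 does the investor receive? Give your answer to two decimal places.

32.59

Round 6 (the founder proposes): the investor gets 16 if talks fail, so the founder offers 16 and keeps 44.
Round 5 (the investor proposes): the founder can get 44 next round, worth 0.64 × 44 = 28.16 now; the investor offers that and keeps 31.84.
Round 4 (the founder proposes): the investor can get 31.84 next round, worth 0.53 × 31.84 = 16.8752 now, so the founder offers 16.8752, keeping 43.1248.
Round 3 (the investor proposes): the founder can get 43.1248 next round, worth 0.64 × 43.1248 = 27.599872 now; the investor offers that and keeps 32.400128.
Round 2 (the founder proposes): the investor can get 32.400128 next round, worth 0.53 × 32.400128 = 17.17206784 now; the founder offers that and keeps 42.82793216.
Round 1 (the investor proposes): the founder can get 42.82793216 next round, worth 0.64 × 42.82793216 = 27.4098765824 now; the investor offers that and keeps 32.5901234176.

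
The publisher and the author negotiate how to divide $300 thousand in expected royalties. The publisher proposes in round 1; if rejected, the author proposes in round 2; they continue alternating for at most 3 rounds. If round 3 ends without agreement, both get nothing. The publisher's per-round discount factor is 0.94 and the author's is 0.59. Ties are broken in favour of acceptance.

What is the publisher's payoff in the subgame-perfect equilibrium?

289.38

Round 3 (the publisher proposes): rejection yields 0 for the author; the publisher offers 0 and keeps 300.
Round 2 (the author proposes): the publisher can get 300 next round, worth 0.94 × 300 = 282 now, so the author offers 282, keeping 18.
Round 1 (the publisher proposes): the author can get 18 next round, worth 0.59 × 18 = 10.62 now; the publisher offers that and keeps 289.38.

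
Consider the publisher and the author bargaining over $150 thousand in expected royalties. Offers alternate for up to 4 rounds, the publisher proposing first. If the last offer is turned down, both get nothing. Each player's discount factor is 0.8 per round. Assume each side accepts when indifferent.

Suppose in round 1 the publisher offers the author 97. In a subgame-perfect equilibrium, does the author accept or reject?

Reject

Work out the author's continuation value if the offer is rejected.
Round 4 (the author proposes): the publisher will accept anything ≥ 0, so the author offers 0 and keeps 150.
Round 3 (the publisher proposes): the author can get 150 next round, worth 0.8 × 150 = 120 now, so the publisher offers 120, keeping 30.
Round 2 (the author proposes): the publisher can get 30 next round, worth 0.8 × 30 = 24 now; the author offers that and keeps 126.
So by rejecting in round 1, the author gets 126 next round, worth 0.8 × 126 = 100.8 now.
Offer 97 < 100.8, so the author rejects.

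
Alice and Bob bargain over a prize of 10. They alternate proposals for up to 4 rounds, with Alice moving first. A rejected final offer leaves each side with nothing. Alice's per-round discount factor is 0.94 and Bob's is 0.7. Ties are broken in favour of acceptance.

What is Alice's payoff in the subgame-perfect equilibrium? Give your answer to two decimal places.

Round 4 (Bob proposes): rejection yields 0 for Alice; Bob offers 0 and keeps 10.
Round 3 (Alice proposes): Bob can get 10 next round, worth 0.7 × 10 = 7 now, so Alice offers 7, keeping 3.
Round 2 (Bob proposes): Alice can get 3 next round, worth 0.94 × 3 = 2.82 now. Bob offers 2.82 and keeps 10 − 2.82 = 7.18.
Round 1 (Alice proposes): Bob can get 7.18 next round, worth 0.7 × 7.18 = 5.026 now, so Alice offers 5.026, keeping 4.974.

4.97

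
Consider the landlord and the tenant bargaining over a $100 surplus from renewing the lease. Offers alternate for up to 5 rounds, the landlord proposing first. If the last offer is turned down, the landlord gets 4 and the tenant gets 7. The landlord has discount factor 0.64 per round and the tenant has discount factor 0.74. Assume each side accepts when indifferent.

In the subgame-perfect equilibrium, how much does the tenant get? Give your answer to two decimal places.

Round 5 (the landlord proposes): the tenant gets 7 if talks fail, so the landlord offers 7 and keeps 93.
Round 4 (the tenant proposes): the landlord can get 93 next round, worth 0.64 × 93 = 59.52 now, so the tenant offers 59.52, keeping 40.48.
Round 3 (the landlord proposes): the tenant can get 40.48 next round, worth 0.74 × 40.48 = 29.9552 now; the landlord offers that and keeps 70.0448.
Round 2 (the tenant proposes): the landlord can get 70.0448 next round, worth 0.64 × 70.0448 = 44.828672 now, so the tenant offers 44.828672, keeping 55.171328.
Round 1 (the landlord proposes): the tenant can get 55.171328 next round, worth 0.74 × 55.171328 = 40.82678272 now. The landlord offers 40.82678272 and keeps 100 − 40.82678272 = 59.17321728.

40.83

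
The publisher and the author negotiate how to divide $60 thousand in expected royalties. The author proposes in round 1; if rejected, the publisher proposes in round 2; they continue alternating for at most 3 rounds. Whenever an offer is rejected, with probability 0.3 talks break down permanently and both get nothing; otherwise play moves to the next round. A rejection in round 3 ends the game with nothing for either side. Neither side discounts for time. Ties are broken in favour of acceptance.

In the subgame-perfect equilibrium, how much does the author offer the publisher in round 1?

By backward induction:
Round 3 (the author proposes): rejection yields 0 for the publisher; the author offers 0 and keeps 60.
Round 2 (the publisher proposes): rejecting gives the author an expected 0.7 × 60 = 42. The publisher offers 42 and keeps 60 − 42 = 18.
Round 1 (the author proposes): rejecting gives the publisher an expected 0.7 × 18 = 12.6. The author offers 12.6 and keeps 60 − 12.6 = 47.4.

12.6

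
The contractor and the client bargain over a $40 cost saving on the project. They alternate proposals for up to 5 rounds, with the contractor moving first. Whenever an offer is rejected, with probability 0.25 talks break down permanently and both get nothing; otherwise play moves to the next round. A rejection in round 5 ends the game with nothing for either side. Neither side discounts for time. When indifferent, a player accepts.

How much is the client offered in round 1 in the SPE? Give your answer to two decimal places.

Round 5 (the contractor proposes): the client will accept anything ≥ 0, so the contractor offers 0 and keeps 40.
Round 4 (the client proposes): rejecting gives the contractor an expected 0.75 × 40 = 30, so the client offers 30, keeping 10.
Round 3 (the contractor proposes): rejecting gives the client an expected 0.75 × 10 = 7.5, so the contractor offers 7.5, keeping 32.5.
Round 2 (the client proposes): rejecting gives the contractor an expected 0.75 × 32.5 = 24.375, so the client offers 24.375, keeping 15.625.
Round 1 (the contractor proposes): rejecting gives the client an expected 0.75 × 15.625 = 11.71875; the contractor offers that and keeps 28.28125.

11.72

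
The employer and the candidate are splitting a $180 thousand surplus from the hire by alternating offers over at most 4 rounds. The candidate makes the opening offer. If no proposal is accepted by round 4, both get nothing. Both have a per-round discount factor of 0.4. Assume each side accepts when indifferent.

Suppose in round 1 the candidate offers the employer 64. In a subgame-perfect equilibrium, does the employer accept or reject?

Accept

Round 4 (the employer proposes): the candidate will accept anything ≥ 0, so the employer offers 0 and keeps 180.
Round 3 (the candidate proposes): the employer can get 180 next round, worth 0.4 × 180 = 72 now. The candidate offers 72 and keeps 180 − 72 = 108.
Round 2 (the employer proposes): the candidate can get 108 next round, worth 0.4 × 108 = 43.2 now; the employer offers that and keeps 136.8.
So by rejecting in round 1, the employer gets 136.8 next round, worth 0.4 × 136.8 = 54.72 now.
Offer 64 ≥ 54.72, so the employer accepts.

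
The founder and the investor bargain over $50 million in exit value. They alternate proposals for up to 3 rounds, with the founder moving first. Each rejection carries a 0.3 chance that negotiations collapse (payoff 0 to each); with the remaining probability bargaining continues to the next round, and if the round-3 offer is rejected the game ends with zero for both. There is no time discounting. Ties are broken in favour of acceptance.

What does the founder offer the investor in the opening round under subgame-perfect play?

10.5

Round 3 (the founder proposes): rejection yields 0 for the investor; the founder offers 0 and keeps 50.
Round 2 (the investor proposes): rejecting gives the founder an expected 0.7 × 50 = 35. The investor offers 35 and keeps 50 − 35 = 15.
Round 1 (the founder proposes): rejecting gives the investor an expected 0.7 × 15 = 10.5; the founder offers that and keeps 39.5.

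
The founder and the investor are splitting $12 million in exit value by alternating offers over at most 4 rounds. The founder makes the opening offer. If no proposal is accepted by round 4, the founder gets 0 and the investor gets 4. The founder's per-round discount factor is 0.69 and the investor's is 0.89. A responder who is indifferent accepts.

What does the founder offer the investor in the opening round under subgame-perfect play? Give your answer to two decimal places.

9.87

Round 4 (the investor proposes): rejection yields 0 for the founder; the investor offers 0 and keeps 12.
Round 3 (the founder proposes): the investor can get 12 next round, worth 0.89 × 12 = 10.68 now. The founder offers 10.68 and keeps 12 − 10.68 = 1.32.
Round 2 (the investor proposes): the founder can get 1.32 next round, worth 0.69 × 1.32 = 0.9108 now. The investor offers 0.9108 and keeps 12 − 0.9108 = 11.0892.
Round 1 (the founder proposes): the investor can get 11.0892 next round, worth 0.89 × 11.0892 = 9.869388 now, so the founder offers 9.869388, keeping 2.130612.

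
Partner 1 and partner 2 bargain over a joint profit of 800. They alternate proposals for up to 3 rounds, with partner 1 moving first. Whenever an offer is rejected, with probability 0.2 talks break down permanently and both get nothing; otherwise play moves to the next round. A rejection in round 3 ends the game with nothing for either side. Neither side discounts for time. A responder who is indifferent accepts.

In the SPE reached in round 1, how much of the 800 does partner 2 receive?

128

By backward induction:
Round 3 (partner 1 proposes): partner 2 will accept anything ≥ 0, so partner 1 offers 0 and keeps 800.
Round 2 (partner 2 proposes): rejecting gives partner 1 an expected 0.8 × 800 = 640, so partner 2 offers 640, keeping 160.
Round 1 (partner 1 proposes): rejecting gives partner 2 an expected 0.8 × 160 = 128. Partner 1 offers 128 and keeps 800 − 128 = 672.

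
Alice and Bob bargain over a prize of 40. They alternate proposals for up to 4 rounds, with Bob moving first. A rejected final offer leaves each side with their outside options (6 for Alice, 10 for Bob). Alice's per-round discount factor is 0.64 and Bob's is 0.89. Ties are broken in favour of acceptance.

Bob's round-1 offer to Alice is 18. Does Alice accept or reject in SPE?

Accept

Round 4 (Alice proposes): Bob gets 10 if talks fail, so Alice offers 10 and keeps 30.
Round 3 (Bob proposes): Alice can get 30 next round, worth 0.64 × 30 = 19.2 now. Bob offers 19.2 and keeps 40 − 19.2 = 20.8.
Round 2 (Alice proposes): Bob can get 20.8 next round, worth 0.89 × 20.8 = 18.512 now, so Alice offers 18.512, keeping 21.488.
So by rejecting in round 1, Alice gets 21.488 next round, worth 0.64 × 21.488 = 13.75232 now.
Offer 18 ≥ 13.75232, so Alice accepts.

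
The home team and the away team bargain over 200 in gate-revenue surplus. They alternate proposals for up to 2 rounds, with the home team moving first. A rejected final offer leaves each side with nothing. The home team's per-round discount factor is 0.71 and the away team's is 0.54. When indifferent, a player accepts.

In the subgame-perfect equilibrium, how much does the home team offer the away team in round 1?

108

By backward induction:
Round 2 (the away team proposes): rejection yields 0 for the home team; the away team offers 0 and keeps 200.
Round 1 (the home team proposes): the away team can get 200 next round, worth 0.54 × 200 = 108 now. The home team offers 108 and keeps 200 − 108 = 92.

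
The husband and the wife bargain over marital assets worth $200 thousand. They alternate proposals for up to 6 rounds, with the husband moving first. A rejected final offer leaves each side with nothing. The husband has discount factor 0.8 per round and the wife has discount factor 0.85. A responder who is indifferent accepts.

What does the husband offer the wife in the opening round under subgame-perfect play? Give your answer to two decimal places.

Round 6 (the wife proposes): the husband will accept anything ≥ 0, so the wife offers 0 and keeps 200.
Round 5 (the husband proposes): the wife can get 200 next round, worth 0.85 × 200 = 170 now, so the husband offers 170, keeping 30.
Round 4 (the wife proposes): the husband can get 30 next round, worth 0.8 × 30 = 24 now, so the wife offers 24, keeping 176.
Round 3 (the husband proposes): the wife can get 176 next round, worth 0.85 × 176 = 149.6 now, so the husband offers 149.6, keeping 50.4.
Round 2 (the wife proposes): the husband can get 50.4 next round, worth 0.8 × 50.4 = 40.32 now; the wife offers that and keeps 159.68.
Round 1 (the husband proposes): the wife can get 159.68 next round, worth 0.85 × 159.68 = 135.728 now; the husband offers that and keeps 64.272.

135.73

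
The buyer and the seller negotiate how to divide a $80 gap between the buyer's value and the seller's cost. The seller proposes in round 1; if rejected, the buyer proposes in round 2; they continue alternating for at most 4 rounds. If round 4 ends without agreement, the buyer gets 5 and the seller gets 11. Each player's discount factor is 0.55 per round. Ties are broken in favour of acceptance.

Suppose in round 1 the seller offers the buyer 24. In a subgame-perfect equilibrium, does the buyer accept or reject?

Reject

Round 4 (the buyer proposes): the seller gets 11 if talks fail, so the buyer offers 11 and keeps 69.
Round 3 (the seller proposes): the buyer can get 69 next round, worth 0.55 × 69 = 37.95 now, so the seller offers 37.95, keeping 42.05.
Round 2 (the buyer proposes): the seller can get 42.05 next round, worth 0.55 × 42.05 = 23.1275 now. The buyer offers 23.1275 and keeps 80 − 23.1275 = 56.8725.
So by rejecting in round 1, the buyer gets 56.8725 next round, worth 0.55 × 56.8725 = 31.279875 now.
Offer 24 < 31.279875, so the buyer rejects.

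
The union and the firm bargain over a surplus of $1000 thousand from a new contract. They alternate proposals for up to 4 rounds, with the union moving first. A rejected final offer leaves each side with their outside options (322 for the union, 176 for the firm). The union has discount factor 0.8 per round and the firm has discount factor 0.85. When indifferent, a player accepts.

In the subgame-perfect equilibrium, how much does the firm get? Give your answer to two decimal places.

561.88

By backward induction:
Round 4 (the firm proposes): the union gets 322 if talks fail, so the firm offers 322 and keeps 678.
Round 3 (the union proposes): the firm can get 678 next round, worth 0.85 × 678 = 576.3 now. The union offers 576.3 and keeps 1000 − 576.3 = 423.7.
Round 2 (the firm proposes): the union can get 423.7 next round, worth 0.8 × 423.7 = 338.96 now. The firm offers 338.96 and keeps 1000 − 338.96 = 661.04.
Round 1 (the union proposes): the firm can get 661.04 next round, worth 0.85 × 661.04 = 561.884 now, so the union offers 561.884, keeping 438.116.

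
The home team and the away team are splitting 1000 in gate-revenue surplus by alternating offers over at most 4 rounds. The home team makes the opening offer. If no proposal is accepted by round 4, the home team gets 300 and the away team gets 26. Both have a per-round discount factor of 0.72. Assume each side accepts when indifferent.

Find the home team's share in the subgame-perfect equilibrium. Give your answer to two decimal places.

537.13

By backward induction:
Round 4 (the away team proposes): the home team gets 300 if talks fail, so the away team offers 300 and keeps 700.
Round 3 (the home team proposes): the away team can get 700 next round, worth 0.72 × 700 = 504 now, so the home team offers 504, keeping 496.
Round 2 (the away team proposes): the home team can get 496 next round, worth 0.72 × 496 = 357.12 now; the away team offers that and keeps 642.88.
Round 1 (the home team proposes): the away team can get 642.88 next round, worth 0.72 × 642.88 = 462.8736 now, so the home team offers 462.8736, keeping 537.1264.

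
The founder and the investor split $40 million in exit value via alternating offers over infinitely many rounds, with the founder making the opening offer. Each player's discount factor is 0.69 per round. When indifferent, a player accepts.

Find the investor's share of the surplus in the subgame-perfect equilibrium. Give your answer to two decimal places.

When the founder proposes, the investor accepts any offer worth at least 0.69 times what the investor would get by proposing next round; and vice versa.
This gives x = 40 − 0.69y and y = 40 − 0.69x, where x and y are each side's share when it proposes.
Hence (1 − 0.69·0.69)x = 40(1 − 0.69), i.e. 0.5239·x = 12.4.
x ≈ 23.6686; the investor's share is 40 − x ≈ 16.3314.

16.33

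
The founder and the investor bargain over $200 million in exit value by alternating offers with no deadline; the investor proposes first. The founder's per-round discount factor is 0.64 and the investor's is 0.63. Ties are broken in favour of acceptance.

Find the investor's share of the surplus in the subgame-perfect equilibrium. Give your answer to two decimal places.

120.64

When the investor proposes, the founder accepts any offer worth at least 0.64 times what the founder would get by proposing next round; and vice versa.
This gives x = 200 − 0.64y and y = 200 − 0.63x, where x and y are each side's share when it proposes.
Hence (1 − 0.64·0.63)x = 200(1 − 0.64), i.e. 0.5968·x = 72.
x ≈ 120.6434; the founder's share is 200 − x ≈ 79.3566.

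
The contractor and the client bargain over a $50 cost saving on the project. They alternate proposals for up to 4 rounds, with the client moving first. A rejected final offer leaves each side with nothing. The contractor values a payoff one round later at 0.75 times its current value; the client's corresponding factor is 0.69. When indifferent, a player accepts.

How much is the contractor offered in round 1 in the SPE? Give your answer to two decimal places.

Round 4 (the contractor proposes): rejection yields 0 for the client; the contractor offers 0 and keeps 50.
Round 3 (the client proposes): the contractor can get 50 next round, worth 0.75 × 50 = 37.5 now, so the client offers 37.5, keeping 12.5.
Round 2 (the contractor proposes): the client can get 12.5 next round, worth 0.69 × 12.5 = 8.625 now, so the contractor offers 8.625, keeping 41.375.
Round 1 (the client proposes): the contractor can get 41.375 next round, worth 0.75 × 41.375 = 31.03125 now. The client offers 31.03125 and keeps 50 − 31.03125 = 18.96875.

31.03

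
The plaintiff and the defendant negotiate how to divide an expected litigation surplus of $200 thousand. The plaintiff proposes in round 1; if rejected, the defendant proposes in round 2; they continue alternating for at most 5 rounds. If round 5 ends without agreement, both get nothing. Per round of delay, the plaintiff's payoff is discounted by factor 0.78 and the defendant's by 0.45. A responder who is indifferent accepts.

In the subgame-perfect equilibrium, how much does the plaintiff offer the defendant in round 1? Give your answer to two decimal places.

26.75

Work backward from the last round.
Round 5 (the plaintiff proposes): rejection yields 0 for the defendant; the plaintiff offers 0 and keeps 200.
Round 4 (the defendant proposes): the plaintiff can get 200 next round, worth 0.78 × 200 = 156 now. The defendant offers 156 and keeps 200 − 156 = 44.
Round 3 (the plaintiff proposes): the defendant can get 44 next round, worth 0.45 × 44 = 19.8 now; the plaintiff offers that and keeps 180.2.
Round 2 (the defendant proposes): the plaintiff can get 180.2 next round, worth 0.78 × 180.2 = 140.556 now, so the defendant offers 140.556, keeping 59.444.
Round 1 (the plaintiff proposes): the defendant can get 59.444 next round, worth 0.45 × 59.444 = 26.7498 now; the plaintiff offers that and keeps 173.2502.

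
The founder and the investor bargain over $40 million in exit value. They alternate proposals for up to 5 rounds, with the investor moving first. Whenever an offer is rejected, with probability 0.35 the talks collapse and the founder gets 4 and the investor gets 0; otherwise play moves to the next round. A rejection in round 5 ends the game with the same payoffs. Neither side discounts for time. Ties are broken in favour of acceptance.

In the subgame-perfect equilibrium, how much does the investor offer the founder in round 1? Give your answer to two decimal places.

Round 5 (the investor proposes): the founder gets 4 if talks fail, so the investor offers 4 and keeps 36.
Round 4 (the founder proposes): rejecting gives the investor an expected 0.65 × 36 = 23.4. The founder offers 23.4 and keeps 40 − 23.4 = 16.6.
Round 3 (the investor proposes): rejecting gives the founder an expected 0.65 × 16.6 + 0.35 × 4 = 12.19. The investor offers 12.19 and keeps 40 − 12.19 = 27.81.
Round 2 (the founder proposes): rejecting gives the investor an expected 0.65 × 27.81 = 18.0765, so the founder offers 18.0765, keeping 21.9235.
Round 1 (the investor proposes): rejecting gives the founder an expected 0.65 × 21.9235 + 0.35 × 4 = 15.650275; the investor offers that and keeps 24.349725.

15.65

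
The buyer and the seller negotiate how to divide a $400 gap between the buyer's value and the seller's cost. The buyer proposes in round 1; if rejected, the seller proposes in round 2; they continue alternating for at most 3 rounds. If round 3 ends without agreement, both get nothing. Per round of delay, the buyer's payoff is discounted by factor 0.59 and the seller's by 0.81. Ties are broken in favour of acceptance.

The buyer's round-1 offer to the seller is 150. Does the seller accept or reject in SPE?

Work out the seller's continuation value if the offer is rejected.
Round 3 (the buyer proposes): the seller will accept anything ≥ 0, so the buyer offers 0 and keeps 400.
Round 2 (the seller proposes): the buyer can get 400 next round, worth 0.59 × 400 = 236 now, so the seller offers 236, keeping 164.
So by rejecting in round 1, the seller gets 164 next round, worth 0.81 × 164 = 132.84 now.
Offer 150 ≥ 132.84, so the seller accepts.

Accept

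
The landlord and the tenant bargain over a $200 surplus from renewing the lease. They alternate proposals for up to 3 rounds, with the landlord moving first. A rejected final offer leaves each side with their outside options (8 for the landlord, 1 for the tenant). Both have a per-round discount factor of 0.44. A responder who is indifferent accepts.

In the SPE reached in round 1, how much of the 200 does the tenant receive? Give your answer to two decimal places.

49.47

Round 3 (the landlord proposes): the tenant gets 1 if talks fail, so the landlord offers 1 and keeps 199.
Round 2 (the tenant proposes): the landlord can get 199 next round, worth 0.44 × 199 = 87.56 now; the tenant offers that and keeps 112.44.
Round 1 (the landlord proposes): the tenant can get 112.44 next round, worth 0.44 × 112.44 = 49.4736 now, so the landlord offers 49.4736, keeping 150.5264.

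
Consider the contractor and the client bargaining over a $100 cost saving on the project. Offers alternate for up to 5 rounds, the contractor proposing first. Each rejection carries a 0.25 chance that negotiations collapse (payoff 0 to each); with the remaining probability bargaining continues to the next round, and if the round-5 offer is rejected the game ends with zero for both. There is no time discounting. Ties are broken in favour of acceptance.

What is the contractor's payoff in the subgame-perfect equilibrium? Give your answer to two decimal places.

70.70

Round 5 (the contractor proposes): rejection yields 0 for the client; the contractor offers 0 and keeps 100.
Round 4 (the client proposes): rejecting gives the contractor an expected 0.75 × 100 = 75, so the client offers 75, keeping 25.
Round 3 (the contractor proposes): rejecting gives the client an expected 0.75 × 25 = 18.75. The contractor offers 18.75 and keeps 100 − 18.75 = 81.25.
Round 2 (the client proposes): rejecting gives the contractor an expected 0.75 × 81.25 = 60.9375; the client offers that and keeps 39.0625.
Round 1 (the contractor proposes): rejecting gives the client an expected 0.75 × 39.0625 = 29.296875; the contractor offers that and keeps 70.703125.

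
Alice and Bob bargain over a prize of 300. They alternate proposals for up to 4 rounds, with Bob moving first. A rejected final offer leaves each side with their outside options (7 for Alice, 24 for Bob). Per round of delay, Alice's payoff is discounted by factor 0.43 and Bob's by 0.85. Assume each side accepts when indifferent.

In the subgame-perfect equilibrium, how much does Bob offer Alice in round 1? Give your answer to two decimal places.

Round 4 (Alice proposes): Bob gets 24 if talks fail, so Alice offers 24 and keeps 276.
Round 3 (Bob proposes): Alice can get 276 next round, worth 0.43 × 276 = 118.68 now; Bob offers that and keeps 181.32.
Round 2 (Alice proposes): Bob can get 181.32 next round, worth 0.85 × 181.32 = 154.122 now. Alice offers 154.122 and keeps 300 − 154.122 = 145.878.
Round 1 (Bob proposes): Alice can get 145.878 next round, worth 0.43 × 145.878 = 62.72754 now; Bob offers that and keeps 237.27246.

62.73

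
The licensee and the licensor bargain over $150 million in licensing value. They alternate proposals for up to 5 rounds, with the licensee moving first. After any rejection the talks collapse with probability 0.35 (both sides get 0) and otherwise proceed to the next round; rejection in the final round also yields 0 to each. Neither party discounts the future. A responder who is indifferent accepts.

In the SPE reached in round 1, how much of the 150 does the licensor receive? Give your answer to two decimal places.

48.54

Round 5 (the licensee proposes): the licensor will accept anything ≥ 0, so the licensee offers 0 and keeps 150.
Round 4 (the licensor proposes): rejecting gives the licensee an expected 0.65 × 150 = 97.5. The licensor offers 97.5 and keeps 150 − 97.5 = 52.5.
Round 3 (the licensee proposes): rejecting gives the licensor an expected 0.65 × 52.5 = 34.125. The licensee offers 34.125 and keeps 150 − 34.125 = 115.875.
Round 2 (the licensor proposes): rejecting gives the licensee an expected 0.65 × 115.875 = 75.31875. The licensor offers 75.31875 and keeps 150 − 75.31875 = 74.68125.
Round 1 (the licensee proposes): rejecting gives the licensor an expected 0.65 × 74.68125 = 48.5428125. The licensee offers 48.5428125 and keeps 150 − 48.5428125 = 101.4571875.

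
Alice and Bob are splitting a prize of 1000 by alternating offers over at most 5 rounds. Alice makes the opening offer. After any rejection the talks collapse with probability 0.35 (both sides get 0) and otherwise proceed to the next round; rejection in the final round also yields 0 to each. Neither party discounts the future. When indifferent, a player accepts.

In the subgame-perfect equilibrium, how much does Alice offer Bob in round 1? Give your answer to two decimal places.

By backward induction:
Round 5 (Alice proposes): rejection yields 0 for Bob; Alice offers 0 and keeps 1000.
Round 4 (Bob proposes): rejecting gives Alice an expected 0.65 × 1000 = 650, so Bob offers 650, keeping 350.
Round 3 (Alice proposes): rejecting gives Bob an expected 0.65 × 350 = 227.5. Alice offers 227.5 and keeps 1000 − 227.5 = 772.5.
Round 2 (Bob proposes): rejecting gives Alice an expected 0.65 × 772.5 = 502.125. Bob offers 502.125 and keeps 1000 − 502.125 = 497.875.
Round 1 (Alice proposes): rejecting gives Bob an expected 0.65 × 497.875 = 323.61875. Alice offers 323.61875 and keeps 1000 − 323.61875 = 676.38125.

323.62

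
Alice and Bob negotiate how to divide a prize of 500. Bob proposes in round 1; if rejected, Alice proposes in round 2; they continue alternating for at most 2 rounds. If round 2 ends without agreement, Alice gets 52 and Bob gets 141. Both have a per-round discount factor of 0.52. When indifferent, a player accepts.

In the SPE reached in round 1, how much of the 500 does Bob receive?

313.32

Round 2 (Alice proposes): Bob gets 141 if talks fail, so Alice offers 141 and keeps 359.
Round 1 (Bob proposes): Alice can get 359 next round, worth 0.52 × 359 = 186.68 now, so Bob offers 186.68, keeping 313.32.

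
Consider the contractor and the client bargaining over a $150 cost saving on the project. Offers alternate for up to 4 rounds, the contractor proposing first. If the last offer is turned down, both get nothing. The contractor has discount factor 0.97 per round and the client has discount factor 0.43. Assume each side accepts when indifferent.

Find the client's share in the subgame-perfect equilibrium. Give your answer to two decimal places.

28.84

Work backward from the last round.
Round 4 (the client proposes): the contractor will accept anything ≥ 0, so the client offers 0 and keeps 150.
Round 3 (the contractor proposes): the client can get 150 next round, worth 0.43 × 150 = 64.5 now; the contractor offers that and keeps 85.5.
Round 2 (the client proposes): the contractor can get 85.5 next round, worth 0.97 × 85.5 = 82.935 now, so the client offers 82.935, keeping 67.065.
Round 1 (the contractor proposes): the client can get 67.065 next round, worth 0.43 × 67.065 = 28.83795 now, so the contractor offers 28.83795, keeping 121.16205.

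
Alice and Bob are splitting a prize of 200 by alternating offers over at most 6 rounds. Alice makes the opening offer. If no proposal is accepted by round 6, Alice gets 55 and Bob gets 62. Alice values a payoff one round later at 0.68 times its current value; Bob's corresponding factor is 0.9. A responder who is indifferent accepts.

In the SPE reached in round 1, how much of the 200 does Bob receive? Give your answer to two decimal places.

141.73

Round 6 (Bob proposes): Alice gets 55 if talks fail, so Bob offers 55 and keeps 145.
Round 5 (Alice proposes): Bob can get 145 next round, worth 0.9 × 145 = 130.5 now; Alice offers that and keeps 69.5.
Round 4 (Bob proposes): Alice can get 69.5 next round, worth 0.68 × 69.5 = 47.26 now; Bob offers that and keeps 152.74.
Round 3 (Alice proposes): Bob can get 152.74 next round, worth 0.9 × 152.74 = 137.466 now, so Alice offers 137.466, keeping 62.534.
Round 2 (Bob proposes): Alice can get 62.534 next round, worth 0.68 × 62.534 = 42.52312 now; Bob offers that and keeps 157.47688.
Round 1 (Alice proposes): Bob can get 157.47688 next round, worth 0.9 × 157.47688 = 141.729192 now; Alice offers that and keeps 58.270808.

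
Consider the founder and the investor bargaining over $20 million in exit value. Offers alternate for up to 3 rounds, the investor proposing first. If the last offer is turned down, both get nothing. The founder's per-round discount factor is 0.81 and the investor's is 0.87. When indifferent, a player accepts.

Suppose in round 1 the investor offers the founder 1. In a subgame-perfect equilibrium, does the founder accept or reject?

Round 3 (the investor proposes): rejection yields 0 for the founder; the investor offers 0 and keeps 20.
Round 2 (the founder proposes): the investor can get 20 next round, worth 0.87 × 20 = 17.4 now; the founder offers that and keeps 2.6.
So by rejecting in round 1, the founder gets 2.6 next round, worth 0.81 × 2.6 = 2.106 now.
Offer 1 < 2.106, so the founder rejects.

Reject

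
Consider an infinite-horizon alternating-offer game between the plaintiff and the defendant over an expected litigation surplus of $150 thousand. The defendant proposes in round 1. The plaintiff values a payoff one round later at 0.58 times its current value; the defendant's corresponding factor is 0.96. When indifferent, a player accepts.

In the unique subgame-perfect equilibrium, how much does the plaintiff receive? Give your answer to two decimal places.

7.85

Let x be the defendant's share when the defendant proposes and y be the plaintiff's share when the plaintiff proposes.
The plaintiff accepts iff offered ≥ 0.58·y, so x = 150 − 0.58y. Symmetrically y = 150 − 0.96x.
Substituting: x = 150 − 0.58(150 − 0.96x), giving x(1 − 0.96·0.58) = 150(1 − 0.58).
So x = 150 × 0.42 / 0.4432 ≈ 142.1480, and the plaintiff receives 150 − x ≈ 7.8520.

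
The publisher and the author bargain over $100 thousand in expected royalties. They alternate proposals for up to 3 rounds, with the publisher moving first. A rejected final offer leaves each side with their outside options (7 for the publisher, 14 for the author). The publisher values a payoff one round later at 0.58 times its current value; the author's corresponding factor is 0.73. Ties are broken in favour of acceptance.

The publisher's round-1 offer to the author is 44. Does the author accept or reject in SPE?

Accept

Round 3 (the publisher proposes): the author gets 14 if talks fail, so the publisher offers 14 and keeps 86.
Round 2 (the author proposes): the publisher can get 86 next round, worth 0.58 × 86 = 49.88 now. The author offers 49.88 and keeps 100 − 49.88 = 50.12.
So by rejecting in round 1, the author gets 50.12 next round, worth 0.73 × 50.12 = 36.5876 now.
Offer 44 ≥ 36.5876, so the author accepts.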